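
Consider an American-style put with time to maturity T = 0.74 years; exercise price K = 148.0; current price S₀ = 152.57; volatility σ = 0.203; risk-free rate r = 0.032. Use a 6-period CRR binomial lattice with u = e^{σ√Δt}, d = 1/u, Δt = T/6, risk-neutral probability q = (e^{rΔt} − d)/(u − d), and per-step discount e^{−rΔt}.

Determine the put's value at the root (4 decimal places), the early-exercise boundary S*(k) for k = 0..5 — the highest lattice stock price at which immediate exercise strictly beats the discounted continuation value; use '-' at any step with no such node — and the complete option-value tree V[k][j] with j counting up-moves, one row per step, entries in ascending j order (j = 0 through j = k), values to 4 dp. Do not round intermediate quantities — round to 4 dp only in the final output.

price = 7.1033
boundary = - - - 123.1927 114.7159 123.1927
tree:
7.1033
11.1998 3.2208
17.0436 5.6698 0.8919
24.8073 9.7135 1.8270 0.0000
33.2841 16.0039 3.7425 0.0000 0.0000
41.1776 24.8073 7.6663 0.0000 0.0000 0.0000
48.5280 33.2841 15.7041 0.0000 0.0000 0.0000 0.0000

Δt=0.12333, u=1.07389, d=0.93119, q=0.50990, disc=e^(-rΔt)=0.99606
k=6 terminal: V=max(K-S,0) → 48.5280 33.2841 15.7041 0.0000 0.0000 0.0000 0.0000
k=5: j=0 S=106.8224 intr=41.1776 cont=40.5947 V=41.1776[EX]; j=1 S=123.1927 intr=24.8073 cont=24.2244 V=24.8073[EX]; j=2 S=142.0718 intr=5.9282 cont=7.6663 V=7.6663[hold]; j=3 S=163.8440 intr=0.0000 cont=0.0000 V=0.0000[hold]; j=4 S=188.9528 intr=0.0000 cont=0.0000 V=0.0000[hold]; j=5 S=217.9095 intr=0.0000 cont=0.0000 V=0.0000[hold]  S*(5)=123.1927
k=4: j=0 S=114.7159 intr=33.2841 cont=32.7012 V=33.2841[EX]; j=1 S=132.2959 intr=15.7041 cont=16.0039 V=16.0039[hold]; j=2 S=152.5700 intr=0.0000 cont=3.7425 V=3.7425[hold]; j=3 S=175.9511 intr=0.0000 cont=0.0000 V=0.0000[hold]; j=4 S=202.9153 intr=0.0000 cont=0.0000 V=0.0000[hold]  S*(4)=114.7159
k=3: j=0 S=123.1927 intr=24.8073 cont=24.3766 V=24.8073[EX]; j=1 S=142.0718 intr=5.9282 cont=9.7135 V=9.7135[hold]; j=2 S=163.8440 intr=0.0000 cont=1.8270 V=1.8270[hold]; j=3 S=188.9528 intr=0.0000 cont=0.0000 V=0.0000[hold]  S*(3)=123.1927
k=2: j=0 S=132.2959 intr=15.7041 cont=17.0436 V=17.0436[hold]; j=1 S=152.5700 intr=0.0000 cont=5.6698 V=5.6698[hold]; j=2 S=175.9511 intr=0.0000 cont=0.8919 V=0.8919[hold]  S*(2)=-
k=1: j=0 S=142.0718 intr=5.9282 cont=11.1998 V=11.1998[hold]; j=1 S=163.8440 intr=0.0000 cont=3.2208 V=3.2208[hold]  S*(1)=-
k=0: j=0 S=152.5700 intr=0.0000 cont=7.1033 V=7.1033[hold]  S*(0)=-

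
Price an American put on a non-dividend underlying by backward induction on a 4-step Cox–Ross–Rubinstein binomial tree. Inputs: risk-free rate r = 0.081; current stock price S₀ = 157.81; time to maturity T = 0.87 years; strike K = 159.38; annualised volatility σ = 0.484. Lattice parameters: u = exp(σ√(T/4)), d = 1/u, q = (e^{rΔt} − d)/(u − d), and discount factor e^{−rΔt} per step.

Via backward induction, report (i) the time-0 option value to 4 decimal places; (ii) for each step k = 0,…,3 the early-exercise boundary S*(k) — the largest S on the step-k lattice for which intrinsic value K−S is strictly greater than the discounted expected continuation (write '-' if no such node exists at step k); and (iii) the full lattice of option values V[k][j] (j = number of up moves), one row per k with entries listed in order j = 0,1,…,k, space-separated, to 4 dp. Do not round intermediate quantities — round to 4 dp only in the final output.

Δt=0.21750, u=1.25323, d=0.79794, q=0.48285, disc=e^(-rΔt)=0.98254
k=4 terminal: V=max(K-S,0) → 95.4044 58.9012 1.5700 0.0000 0.0000
k=3: j=0 S=80.1760 intr=79.2040 cont=76.4207 V=79.2040[EX]; j=1 S=125.9228 intr=33.4572 cont=30.6739 V=33.4572[EX]; j=2 S=197.7719 intr=0.0000 cont=0.7978 V=0.7978[hold]; j=3 S=310.6166 intr=0.0000 cont=0.0000 V=0.0000[hold]  S*(3)=125.9228
k=2: j=0 S=100.4788 intr=58.9012 cont=56.1179 V=58.9012[EX]; j=1 S=157.8100 intr=1.5700 cont=17.3788 V=17.3788[hold]; j=2 S=247.8533 intr=0.0000 cont=0.4054 V=0.4054[hold]  S*(2)=100.4788
k=1: j=0 S=125.9228 intr=33.4572 cont=38.1738 V=38.1738[hold]; j=1 S=197.7719 intr=0.0000 cont=9.0229 V=9.0229[hold]  S*(1)=-
k=0: j=0 S=157.8100 intr=1.5700 cont=23.6776 V=23.6776[hold]  S*(0)=-

price = 23.6776
boundary = - - 100.4788 125.9228
tree:
23.6776
38.1738 9.0229
58.9012 17.3788 0.4054
79.2040 33.4572 0.7978 0.0000
95.4044 58.9012 1.5700 0.0000 0.0000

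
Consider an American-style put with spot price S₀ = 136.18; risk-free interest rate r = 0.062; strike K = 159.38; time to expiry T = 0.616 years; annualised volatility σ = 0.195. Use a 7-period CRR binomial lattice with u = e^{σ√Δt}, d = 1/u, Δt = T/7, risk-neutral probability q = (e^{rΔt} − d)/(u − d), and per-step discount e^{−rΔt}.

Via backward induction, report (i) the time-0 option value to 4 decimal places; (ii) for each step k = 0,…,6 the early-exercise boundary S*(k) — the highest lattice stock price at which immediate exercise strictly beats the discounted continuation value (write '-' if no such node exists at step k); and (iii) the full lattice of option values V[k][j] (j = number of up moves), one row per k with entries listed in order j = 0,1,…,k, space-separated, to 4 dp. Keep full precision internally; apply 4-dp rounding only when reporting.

Δt=0.08800, u=1.05955, d=0.94379, q=0.53280, disc=e^(-rΔt)=0.99456
k=7 terminal: V=max(K-S,0) → 68.5442 57.4032 44.8956 30.8540 15.0902 0.0000 0.0000 0.0000
k=6: j=0 S=96.2452 intr=63.1348 cont=62.2676 V=63.1348[EX]; j=1 S=108.0498 intr=51.3302 cont=50.4630 V=51.3302[EX]; j=2 S=121.3022 intr=38.0778 cont=37.2106 V=38.0778[EX]; j=3 S=136.1800 intr=23.2000 cont=22.3328 V=23.2000[EX]; j=4 S=152.8826 intr=6.4974 cont=7.0117 V=7.0117[hold]; j=5 S=171.6338 intr=0.0000 cont=0.0000 V=0.0000[hold]; j=6 S=192.6848 intr=0.0000 cont=0.0000 V=0.0000[hold]  S*(6)=136.1800
k=5: j=0 S=101.9768 intr=57.4032 cont=56.5359 V=57.4032[EX]; j=1 S=114.4844 intr=44.8956 cont=44.0284 V=44.8956[EX]; j=2 S=128.5260 intr=30.8540 cont=29.9868 V=30.8540[EX]; j=3 S=144.2898 intr=15.0902 cont=14.4955 V=15.0902[EX]; j=4 S=161.9871 intr=0.0000 cont=3.2580 V=3.2580[hold]; j=5 S=181.8549 intr=0.0000 cont=0.0000 V=0.0000[hold]  S*(5)=144.2898
k=4: j=0 S=108.0498 intr=51.3302 cont=50.4630 V=51.3302[EX]; j=1 S=121.3022 intr=38.0778 cont=37.2106 V=38.0778[EX]; j=2 S=136.1800 intr=23.2000 cont=22.3328 V=23.2000[EX]; j=3 S=152.8826 intr=6.4974 cont=8.7381 V=8.7381[hold]; j=4 S=171.6338 intr=0.0000 cont=1.5138 V=1.5138[hold]  S*(4)=136.1800
k=3: j=0 S=114.4844 intr=44.8956 cont=44.0284 V=44.8956[EX]; j=1 S=128.5260 intr=30.8540 cont=29.9868 V=30.8540[EX]; j=2 S=144.2898 intr=15.0902 cont=15.4104 V=15.4104[hold]; j=3 S=161.9871 intr=0.0000 cont=4.8624 V=4.8624[hold]  S*(3)=128.5260
k=2: j=0 S=121.3022 intr=38.0778 cont=37.2106 V=38.0778[EX]; j=1 S=136.1800 intr=23.2000 cont=22.5024 V=23.2000[EX]; j=2 S=152.8826 intr=6.4974 cont=9.7371 V=9.7371[hold]  S*(2)=136.1800
k=1: j=0 S=128.5260 intr=30.8540 cont=29.9868 V=30.8540[EX]; j=1 S=144.2898 intr=15.0902 cont=15.9397 V=15.9397[hold]  S*(1)=128.5260
k=0: j=0 S=136.1800 intr=23.2000 cont=22.7830 V=23.2000[EX]  S*(0)=136.1800

price = 23.2000
boundary = 136.1800 128.5260 136.1800 128.5260 136.1800 144.2898 136.1800
tree:
23.2000
30.8540 15.9397
38.0778 23.2000 9.7371
44.8956 30.8540 15.4104 4.8624
51.3302 38.0778 23.2000 8.7381 1.5138
57.4032 44.8956 30.8540 15.0902 3.2580 0.0000
63.1348 51.3302 38.0778 23.2000 7.0117 0.0000 0.0000
68.5442 57.4032 44.8956 30.8540 15.0902 0.0000 0.0000 0.0000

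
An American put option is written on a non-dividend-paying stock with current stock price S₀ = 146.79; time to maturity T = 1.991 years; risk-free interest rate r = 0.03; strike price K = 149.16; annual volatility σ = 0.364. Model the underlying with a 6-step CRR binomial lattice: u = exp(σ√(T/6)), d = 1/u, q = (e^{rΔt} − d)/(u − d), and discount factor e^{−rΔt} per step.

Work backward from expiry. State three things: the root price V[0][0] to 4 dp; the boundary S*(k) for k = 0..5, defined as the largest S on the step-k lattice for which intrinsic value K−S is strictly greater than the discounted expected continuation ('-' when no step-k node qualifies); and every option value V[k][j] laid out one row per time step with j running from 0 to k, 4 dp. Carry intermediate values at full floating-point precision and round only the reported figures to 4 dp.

price = 26.7195
boundary = - - - 78.2537 96.5092 119.0235
tree:
26.7195
38.5374 14.0374
53.5295 22.5476 4.7945
70.9063 35.1845 8.8589 0.3396
85.7086 52.6508 16.3497 0.6490 0.0000
97.7109 70.9063 30.1365 1.2402 0.0000 0.0000
107.4429 85.7086 52.6508 2.3700 0.0000 0.0000 0.0000

Δt=0.33183, u=1.23329, d=0.81084, q=0.47145, disc=e^(-rΔt)=0.99009
k=6 terminal: V=max(K-S,0) → 107.4429 85.7086 52.6508 2.3700 0.0000 0.0000 0.0000
k=5: j=0 S=51.4491 intr=97.7109 cont=96.2334 V=97.7109[EX]; j=1 S=78.2537 intr=70.9063 cont=69.4287 V=70.9063[EX]; j=2 S=119.0235 intr=30.1365 cont=28.6590 V=30.1365[EX]; j=3 S=181.0340 intr=0.0000 cont=1.2402 V=1.2402[hold]; j=4 S=275.3517 intr=0.0000 cont=0.0000 V=0.0000[hold]; j=5 S=418.8084 intr=0.0000 cont=0.0000 V=0.0000[hold]  S*(5)=119.0235
k=4: j=0 S=63.4514 intr=85.7086 cont=84.2311 V=85.7086[EX]; j=1 S=96.5092 intr=52.6508 cont=51.1732 V=52.6508[EX]; j=2 S=146.7900 intr=2.3700 cont=16.3497 V=16.3497[hold]; j=3 S=223.2667 intr=0.0000 cont=0.6490 V=0.6490[hold]; j=4 S=339.5874 intr=0.0000 cont=0.0000 V=0.0000[hold]  S*(4)=96.5092
k=3: j=0 S=78.2537 intr=70.9063 cont=69.4287 V=70.9063[EX]; j=1 S=119.0235 intr=30.1365 cont=35.1845 V=35.1845[hold]; j=2 S=181.0340 intr=0.0000 cont=8.8589 V=8.8589[hold]; j=3 S=275.3517 intr=0.0000 cont=0.3396 V=0.3396[hold]  S*(3)=78.2537
k=2: j=0 S=96.5092 intr=52.6508 cont=53.5295 V=53.5295[hold]; j=1 S=146.7900 intr=2.3700 cont=22.5476 V=22.5476[hold]; j=2 S=223.2667 intr=0.0000 cont=4.7945 V=4.7945[hold]  S*(2)=-
k=1: j=0 S=119.0235 intr=30.1365 cont=38.5374 V=38.5374[hold]; j=1 S=181.0340 intr=0.0000 cont=14.0374 V=14.0374[hold]  S*(1)=-
k=0: j=0 S=146.7900 intr=2.3700 cont=26.7195 V=26.7195[hold]  S*(0)=-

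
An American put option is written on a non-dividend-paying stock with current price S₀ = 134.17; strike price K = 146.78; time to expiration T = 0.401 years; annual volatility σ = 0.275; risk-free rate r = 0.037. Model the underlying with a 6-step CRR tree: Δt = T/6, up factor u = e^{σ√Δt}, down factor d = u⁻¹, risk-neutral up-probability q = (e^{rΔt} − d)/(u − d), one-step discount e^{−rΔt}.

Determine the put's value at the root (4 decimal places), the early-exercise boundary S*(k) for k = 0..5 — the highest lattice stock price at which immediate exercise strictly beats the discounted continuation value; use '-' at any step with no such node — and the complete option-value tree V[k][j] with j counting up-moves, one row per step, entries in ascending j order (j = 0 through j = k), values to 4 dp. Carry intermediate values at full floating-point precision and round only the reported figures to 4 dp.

price = 16.4559
boundary = - - 116.3870 108.3999 116.3870 124.9626
tree:
16.4559
22.8111 10.1729
30.3930 15.3310 5.0575
38.3801 22.1610 8.5669 1.5681
45.8190 30.3930 14.0267 3.1416 0.0000
52.7475 38.3801 21.8174 6.2941 0.0000 0.0000
59.2005 45.8190 30.3930 12.6100 0.0000 0.0000 0.0000

Δt=0.06683  u=1.07368  d=0.93137  q=0.49963  discount=0.99753
step 6 (expiry): payoffs max(K−S,0) = 59.2005 45.8190 30.3930 12.6100 0.0000 0.0000 0.0000
step 5: (k=5,j=0): S=94.0325, (K−S)⁺=52.7475, hold=52.3850 ⇒ V=52.7475 exercise | (k=5,j=1): S=108.3999, (K−S)⁺=38.3801, hold=38.0176 ⇒ V=38.3801 exercise | (k=5,j=2): S=124.9626, (K−S)⁺=21.8174, hold=21.4549 ⇒ V=21.8174 exercise | (k=5,j=3): S=144.0558, (K−S)⁺=2.7242, hold=6.2941 ⇒ V=6.2941 continue | (k=5,j=4): S=166.0664, (K−S)⁺=0.0000, hold=0.0000 ⇒ V=0.0000 continue | (k=5,j=5): S=191.4400, (K−S)⁺=0.0000, hold=0.0000 ⇒ V=0.0000 continue  boundary S*=124.9626
step 4: (k=4,j=0): S=100.9610, (K−S)⁺=45.8190, hold=45.4565 ⇒ V=45.8190 exercise | (k=4,j=1): S=116.3870, (K−S)⁺=30.3930, hold=30.0305 ⇒ V=30.3930 exercise | (k=4,j=2): S=134.1700, (K−S)⁺=12.6100, hold=14.0267 ⇒ V=14.0267 continue | (k=4,j=3): S=154.6701, (K−S)⁺=0.0000, hold=3.1416 ⇒ V=3.1416 continue | (k=4,j=4): S=178.3024, (K−S)⁺=0.0000, hold=0.0000 ⇒ V=0.0000 continue  boundary S*=116.3870
step 3: (k=3,j=0): S=108.3999, (K−S)⁺=38.3801, hold=38.0176 ⇒ V=38.3801 exercise | (k=3,j=1): S=124.9626, (K−S)⁺=21.8174, hold=22.1610 ⇒ V=22.1610 continue | (k=3,j=2): S=144.0558, (K−S)⁺=2.7242, hold=8.5669 ⇒ V=8.5669 continue | (k=3,j=3): S=166.0664, (K−S)⁺=0.0000, hold=1.5681 ⇒ V=1.5681 continue  boundary S*=108.3999
step 2: (k=2,j=0): S=116.3870, (K−S)⁺=30.3930, hold=30.2017 ⇒ V=30.3930 exercise | (k=2,j=1): S=134.1700, (K−S)⁺=12.6100, hold=15.3310 ⇒ V=15.3310 continue | (k=2,j=2): S=154.6701, (K−S)⁺=0.0000, hold=5.0575 ⇒ V=5.0575 continue  boundary S*=116.3870
step 1: (k=1,j=0): S=124.9626, (K−S)⁺=21.8174, hold=22.8111 ⇒ V=22.8111 continue | (k=1,j=1): S=144.0558, (K−S)⁺=2.7242, hold=10.1729 ⇒ V=10.1729 continue  boundary S*=-
step 0: (k=0,j=0): S=134.1700, (K−S)⁺=12.6100, hold=16.4559 ⇒ V=16.4559 continue  boundary S*=-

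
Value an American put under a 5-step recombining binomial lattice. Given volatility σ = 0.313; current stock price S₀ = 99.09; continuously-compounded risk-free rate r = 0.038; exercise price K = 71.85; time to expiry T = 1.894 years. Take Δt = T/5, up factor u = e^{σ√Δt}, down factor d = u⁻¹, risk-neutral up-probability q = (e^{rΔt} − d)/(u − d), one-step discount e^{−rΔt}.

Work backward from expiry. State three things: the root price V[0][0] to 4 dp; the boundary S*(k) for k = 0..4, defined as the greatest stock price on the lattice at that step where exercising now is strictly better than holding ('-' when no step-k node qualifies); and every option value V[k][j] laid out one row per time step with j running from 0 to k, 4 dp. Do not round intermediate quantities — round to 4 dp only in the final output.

Δt=0.37880, u=1.21245, d=0.82478, q=0.48939, disc=e^(-rΔt)=0.98571
k=5 terminal: V=max(K-S,0) → 34.0306 16.2544 0.0000 0.0000 0.0000 0.0000
k=4: j=0 S=45.8540 intr=25.9960 cont=24.9691 V=25.9960[EX]; j=1 S=67.4068 intr=4.4432 cont=8.1811 V=8.1811[hold]; j=2 S=99.0900 intr=0.0000 cont=0.0000 V=0.0000[hold]; j=3 S=145.6652 intr=0.0000 cont=0.0000 V=0.0000[hold]; j=4 S=214.1322 intr=0.0000 cont=0.0000 V=0.0000[hold]  S*(4)=45.8540
k=3: j=0 S=55.5956 intr=16.2544 cont=17.0307 V=17.0307[hold]; j=1 S=81.7272 intr=0.0000 cont=4.1177 V=4.1177[hold]; j=2 S=120.1414 intr=0.0000 cont=0.0000 V=0.0000[hold]; j=3 S=176.6115 intr=0.0000 cont=0.0000 V=0.0000[hold]  S*(3)=-
k=2: j=0 S=67.4068 intr=4.4432 cont=10.5581 V=10.5581[hold]; j=1 S=99.0900 intr=0.0000 cont=2.0725 V=2.0725[hold]; j=2 S=145.6652 intr=0.0000 cont=0.0000 V=0.0000[hold]  S*(2)=-
k=1: j=0 S=81.7272 intr=0.0000 cont=6.3138 V=6.3138[hold]; j=1 S=120.1414 intr=0.0000 cont=1.0431 V=1.0431[hold]  S*(1)=-
k=0: j=0 S=99.0900 intr=0.0000 cont=3.6810 V=3.6810[hold]  S*(0)=-

price = 3.6810
boundary = - - - - 45.8540
tree:
3.6810
6.3138 1.0431
10.5581 2.0725 0.0000
17.0307 4.1177 0.0000 0.0000
25.9960 8.1811 0.0000 0.0000 0.0000
34.0306 16.2544 0.0000 0.0000 0.0000 0.0000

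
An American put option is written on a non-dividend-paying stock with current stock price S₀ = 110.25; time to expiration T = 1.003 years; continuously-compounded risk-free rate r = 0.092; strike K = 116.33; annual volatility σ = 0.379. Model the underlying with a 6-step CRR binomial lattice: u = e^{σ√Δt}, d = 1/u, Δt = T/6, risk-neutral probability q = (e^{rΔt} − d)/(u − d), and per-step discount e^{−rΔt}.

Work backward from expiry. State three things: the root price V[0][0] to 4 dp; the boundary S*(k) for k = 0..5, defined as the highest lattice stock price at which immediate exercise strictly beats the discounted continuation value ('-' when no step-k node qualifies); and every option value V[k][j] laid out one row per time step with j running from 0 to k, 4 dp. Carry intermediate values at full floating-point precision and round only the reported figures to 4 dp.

Δt=0.16717, u=1.16761, d=0.85645, q=0.51115, disc=e^(-rΔt)=0.98474
k=6 terminal: V=max(K-S,0) → 72.8195 57.0117 35.4607 6.0800 0.0000 0.0000 0.0000
k=5: j=0 S=50.8033 intr=65.5267 cont=63.7514 V=65.5267[EX]; j=1 S=69.2606 intr=47.0694 cont=45.2940 V=47.0694[EX]; j=2 S=94.4237 intr=21.9063 cont=20.1309 V=21.9063[EX]; j=3 S=128.7289 intr=0.0000 cont=2.9269 V=2.9269[hold]; j=4 S=175.4975 intr=0.0000 cont=0.0000 V=0.0000[hold]; j=5 S=239.2576 intr=0.0000 cont=0.0000 V=0.0000[hold]  S*(5)=94.4237
k=4: j=0 S=59.3183 intr=57.0117 cont=55.2363 V=57.0117[EX]; j=1 S=80.8693 intr=35.4607 cont=33.6853 V=35.4607[EX]; j=2 S=110.2500 intr=6.0800 cont=12.0188 V=12.0188[hold]; j=3 S=150.3050 intr=0.0000 cont=1.4090 V=1.4090[hold]; j=4 S=204.9124 intr=0.0000 cont=0.0000 V=0.0000[hold]  S*(4)=80.8693
k=3: j=0 S=69.2606 intr=47.0694 cont=45.2940 V=47.0694[EX]; j=1 S=94.4237 intr=21.9063 cont=23.1201 V=23.1201[hold]; j=2 S=128.7289 intr=0.0000 cont=6.4949 V=6.4949[hold]; j=3 S=175.4975 intr=0.0000 cont=0.6783 V=0.6783[hold]  S*(3)=69.2606
k=2: j=0 S=80.8693 intr=35.4607 cont=34.2963 V=35.4607[EX]; j=1 S=110.2500 intr=6.0800 cont=14.3991 V=14.3991[hold]; j=2 S=150.3050 intr=0.0000 cont=3.4680 V=3.4680[hold]  S*(2)=80.8693
k=1: j=0 S=94.4237 intr=21.9063 cont=24.3182 V=24.3182[hold]; j=1 S=128.7289 intr=0.0000 cont=8.6772 V=8.6772[hold]  S*(1)=-
k=0: j=0 S=110.2500 intr=6.0800 cont=16.0743 V=16.0743[hold]  S*(0)=-

price = 16.0743
boundary = - - 80.8693 69.2606 80.8693 94.4237
tree:
16.0743
24.3182 8.6772
35.4607 14.3991 3.4680
47.0694 23.1201 6.4949 0.6783
57.0117 35.4607 12.0188 1.4090 0.0000
65.5267 47.0694 21.9063 2.9269 0.0000 0.0000
72.8195 57.0117 35.4607 6.0800 0.0000 0.0000 0.0000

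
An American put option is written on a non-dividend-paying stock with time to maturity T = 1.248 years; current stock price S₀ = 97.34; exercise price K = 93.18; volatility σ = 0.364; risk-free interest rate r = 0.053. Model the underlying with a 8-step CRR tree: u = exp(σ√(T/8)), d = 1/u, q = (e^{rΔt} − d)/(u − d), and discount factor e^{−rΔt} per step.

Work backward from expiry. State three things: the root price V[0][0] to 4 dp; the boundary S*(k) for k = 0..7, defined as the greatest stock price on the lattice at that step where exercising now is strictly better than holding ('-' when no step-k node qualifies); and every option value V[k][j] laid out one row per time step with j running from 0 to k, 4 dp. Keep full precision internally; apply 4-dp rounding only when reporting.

price = 10.8328
boundary = - - - 63.2379 54.7696 63.2379 73.0156 63.2379
tree:
10.8328
15.7185 5.9886
22.0975 9.4204 2.5587
29.9421 14.3989 4.4570 0.6488
38.4104 21.2350 7.6082 1.2901 0.0000
45.7447 29.9421 12.6345 2.5651 0.0000 0.0000
52.0968 38.4104 20.1644 5.1004 0.0000 0.0000 0.0000
57.5983 45.7447 29.9421 10.1413 0.0000 0.0000 0.0000 0.0000
62.3631 52.0968 38.4104 20.1644 0.0000 0.0000 0.0000 0.0000 0.0000

Δt=0.15600, u=1.15462, d=0.86609, q=0.49289, disc=e^(-rΔt)=0.99177
k=8 terminal: V=max(K-S,0) → 62.3631 52.0968 38.4104 20.1644 0.0000 0.0000 0.0000 0.0000 0.0000
k=7: j=0 S=35.5817 intr=57.5983 cont=56.8311 V=57.5983[EX]; j=1 S=47.4353 intr=45.7447 cont=44.9774 V=45.7447[EX]; j=2 S=63.2379 intr=29.9421 cont=29.1748 V=29.9421[EX]; j=3 S=84.3050 intr=8.8750 cont=10.1413 V=10.1413[hold]; j=4 S=112.3904 intr=0.0000 cont=0.0000 V=0.0000[hold]; j=5 S=149.8321 intr=0.0000 cont=0.0000 V=0.0000[hold]; j=6 S=199.7472 intr=0.0000 cont=0.0000 V=0.0000[hold]; j=7 S=266.2909 intr=0.0000 cont=0.0000 V=0.0000[hold]  S*(7)=63.2379
k=6: j=0 S=41.0832 intr=52.0968 cont=51.3296 V=52.0968[EX]; j=1 S=54.7696 intr=38.4104 cont=37.6431 V=38.4104[EX]; j=2 S=73.0156 intr=20.1644 cont=20.0162 V=20.1644[EX]; j=3 S=97.3400 intr=0.0000 cont=5.1004 V=5.1004[hold]; j=4 S=129.7678 intr=0.0000 cont=0.0000 V=0.0000[hold]; j=5 S=172.9987 intr=0.0000 cont=0.0000 V=0.0000[hold]; j=6 S=230.6314 intr=0.0000 cont=0.0000 V=0.0000[hold]  S*(6)=73.0156
k=5: j=0 S=47.4353 intr=45.7447 cont=44.9774 V=45.7447[EX]; j=1 S=63.2379 intr=29.9421 cont=29.1748 V=29.9421[EX]; j=2 S=84.3050 intr=8.8750 cont=12.6345 V=12.6345[hold]; j=3 S=112.3904 intr=0.0000 cont=2.5651 V=2.5651[hold]; j=4 S=149.8321 intr=0.0000 cont=0.0000 V=0.0000[hold]; j=5 S=199.7472 intr=0.0000 cont=0.0000 V=0.0000[hold]  S*(5)=63.2379
k=4: j=0 S=54.7696 intr=38.4104 cont=37.6431 V=38.4104[EX]; j=1 S=73.0156 intr=20.1644 cont=21.2350 V=21.2350[hold]; j=2 S=97.3400 intr=0.0000 cont=7.6082 V=7.6082[hold]; j=3 S=129.7678 intr=0.0000 cont=1.2901 V=1.2901[hold]; j=4 S=172.9987 intr=0.0000 cont=0.0000 V=0.0000[hold]  S*(4)=54.7696
k=3: j=0 S=63.2379 intr=29.9421 cont=29.6981 V=29.9421[EX]; j=1 S=84.3050 intr=8.8750 cont=14.3989 V=14.3989[hold]; j=2 S=112.3904 intr=0.0000 cont=4.4570 V=4.4570[hold]; j=3 S=149.8321 intr=0.0000 cont=0.6488 V=0.6488[hold]  S*(3)=63.2379
k=2: j=0 S=73.0156 intr=20.1644 cont=22.0975 V=22.0975[hold]; j=1 S=97.3400 intr=0.0000 cont=9.4204 V=9.4204[hold]; j=2 S=129.7678 intr=0.0000 cont=2.5587 V=2.5587[hold]  S*(2)=-
k=1: j=0 S=84.3050 intr=8.8750 cont=15.7185 V=15.7185[hold]; j=1 S=112.3904 intr=0.0000 cont=5.9886 V=5.9886[hold]  S*(1)=-
k=0: j=0 S=97.3400 intr=0.0000 cont=10.8328 V=10.8328[hold]  S*(0)=-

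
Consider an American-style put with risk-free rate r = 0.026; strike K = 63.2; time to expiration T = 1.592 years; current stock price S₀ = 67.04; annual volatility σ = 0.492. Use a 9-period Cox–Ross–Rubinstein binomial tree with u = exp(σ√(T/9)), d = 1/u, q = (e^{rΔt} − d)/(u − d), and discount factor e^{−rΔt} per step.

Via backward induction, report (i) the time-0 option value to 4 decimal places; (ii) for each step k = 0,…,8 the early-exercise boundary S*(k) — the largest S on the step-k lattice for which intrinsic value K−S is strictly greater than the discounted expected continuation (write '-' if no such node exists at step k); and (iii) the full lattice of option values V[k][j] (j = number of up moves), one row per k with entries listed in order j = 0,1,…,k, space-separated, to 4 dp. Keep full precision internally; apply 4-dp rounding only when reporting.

price = 13.1747
boundary = - - - - 29.2999 23.8232 29.2999 36.0357 44.3200
tree:
13.1747
17.4219 8.3113
22.4288 11.7074 4.4002
28.0262 16.0700 6.6935 1.7470
33.9001 21.3984 9.9637 2.9141 0.3918
39.3768 27.4959 14.4410 4.7974 0.7282 0.0000
43.8299 33.9001 20.2390 7.7662 1.3535 0.0000 0.0000
47.4505 39.3768 27.1643 12.2963 2.5157 0.0000 0.0000 0.0000
50.3944 43.8299 33.9001 18.8800 4.6759 0.0000 0.0000 0.0000 0.0000
52.7881 47.4505 39.3768 27.1643 8.6911 0.0000 0.0000 0.0000 0.0000 0.0000

params: Δt=0.17689 u=1.22989 d=0.81308 q=0.45951 e^(-rΔt)=0.99541
t_9 payoffs: 52.7881 47.4505 39.3768 27.1643 8.6911 0.0000 0.0000 0.0000 0.0000 0.0000
t_8: node(8,0) S=12.8056 payoff=50.3944 vs cont=50.1044 → 50.3944 [stop]  node(8,1) S=19.3701 payoff=43.8299 vs cont=43.5399 → 43.8299 [stop]  node(8,2) S=29.2999 payoff=33.9001 vs cont=33.6101 → 33.9001 [stop]  node(8,3) S=44.3200 payoff=18.8800 vs cont=18.5900 → 18.8800 [stop]  node(8,4) S=67.0400 payoff=0.0000 vs cont=4.6759 → 4.6759 [wait]  node(8,5) S=101.4070 payoff=0.0000 vs cont=0.0000 → 0.0000 [wait]  node(8,6) S=153.3916 payoff=0.0000 vs cont=0.0000 → 0.0000 [wait]  node(8,7) S=232.0253 payoff=0.0000 vs cont=0.0000 → 0.0000 [wait]  node(8,8) S=350.9693 payoff=0.0000 vs cont=0.0000 → 0.0000 [wait]  ⇒ S*(8)=44.3200
t_7: node(7,0) S=15.7495 payoff=47.4505 vs cont=47.1605 → 47.4505 [stop]  node(7,1) S=23.8232 payoff=39.3768 vs cont=39.0868 → 39.3768 [stop]  node(7,2) S=36.0357 payoff=27.1643 vs cont=26.8743 → 27.1643 [stop]  node(7,3) S=54.5089 payoff=8.6911 vs cont=12.2963 → 12.2963 [wait]  node(7,4) S=82.4519 payoff=0.0000 vs cont=2.5157 → 2.5157 [wait]  node(7,5) S=124.7196 payoff=0.0000 vs cont=0.0000 → 0.0000 [wait]  node(7,6) S=188.6550 payoff=0.0000 vs cont=0.0000 → 0.0000 [wait]  node(7,7) S=285.3660 payoff=0.0000 vs cont=0.0000 → 0.0000 [wait]  ⇒ S*(7)=36.0357
t_6: node(6,0) S=19.3701 payoff=43.8299 vs cont=43.5399 → 43.8299 [stop]  node(6,1) S=29.2999 payoff=33.9001 vs cont=33.6101 → 33.9001 [stop]  node(6,2) S=44.3200 payoff=18.8800 vs cont=20.2390 → 20.2390 [wait]  node(6,3) S=67.0400 payoff=0.0000 vs cont=7.7662 → 7.7662 [wait]  node(6,4) S=101.4070 payoff=0.0000 vs cont=1.3535 → 1.3535 [wait]  node(6,5) S=153.3916 payoff=0.0000 vs cont=0.0000 → 0.0000 [wait]  node(6,6) S=232.0253 payoff=0.0000 vs cont=0.0000 → 0.0000 [wait]  ⇒ S*(6)=29.2999
t_5: node(5,0) S=23.8232 payoff=39.3768 vs cont=39.0868 → 39.3768 [stop]  node(5,1) S=36.0357 payoff=27.1643 vs cont=27.4959 → 27.4959 [wait]  node(5,2) S=54.5089 payoff=8.6911 vs cont=14.4410 → 14.4410 [wait]  node(5,3) S=82.4519 payoff=0.0000 vs cont=4.7974 → 4.7974 [wait]  node(5,4) S=124.7196 payoff=0.0000 vs cont=0.7282 → 0.7282 [wait]  node(5,5) S=188.6550 payoff=0.0000 vs cont=0.0000 → 0.0000 [wait]  ⇒ S*(5)=23.8232
t_4: node(4,0) S=29.2999 payoff=33.9001 vs cont=33.7618 → 33.9001 [stop]  node(4,1) S=44.3200 payoff=18.8800 vs cont=21.3984 → 21.3984 [wait]  node(4,2) S=67.0400 payoff=0.0000 vs cont=9.9637 → 9.9637 [wait]  node(4,3) S=101.4070 payoff=0.0000 vs cont=2.9141 → 2.9141 [wait]  node(4,4) S=153.3916 payoff=0.0000 vs cont=0.3918 → 0.3918 [wait]  ⇒ S*(4)=29.2999
t_3: node(3,0) S=36.0357 payoff=27.1643 vs cont=28.0262 → 28.0262 [wait]  node(3,1) S=54.5089 payoff=8.6911 vs cont=16.0700 → 16.0700 [wait]  node(3,2) S=82.4519 payoff=0.0000 vs cont=6.6935 → 6.6935 [wait]  node(3,3) S=124.7196 payoff=0.0000 vs cont=1.7470 → 1.7470 [wait]  ⇒ S*(3)=-
t_2: node(2,0) S=44.3200 payoff=18.8800 vs cont=22.4288 → 22.4288 [wait]  node(2,1) S=67.0400 payoff=0.0000 vs cont=11.7074 → 11.7074 [wait]  node(2,2) S=101.4070 payoff=0.0000 vs cont=4.4002 → 4.4002 [wait]  ⇒ S*(2)=-
t_1: node(1,0) S=54.5089 payoff=8.6911 vs cont=17.4219 → 17.4219 [wait]  node(1,1) S=82.4519 payoff=0.0000 vs cont=8.3113 → 8.3113 [wait]  ⇒ S*(1)=-
t_0: node(0,0) S=67.0400 payoff=0.0000 vs cont=13.1747 → 13.1747 [wait]  ⇒ S*(0)=-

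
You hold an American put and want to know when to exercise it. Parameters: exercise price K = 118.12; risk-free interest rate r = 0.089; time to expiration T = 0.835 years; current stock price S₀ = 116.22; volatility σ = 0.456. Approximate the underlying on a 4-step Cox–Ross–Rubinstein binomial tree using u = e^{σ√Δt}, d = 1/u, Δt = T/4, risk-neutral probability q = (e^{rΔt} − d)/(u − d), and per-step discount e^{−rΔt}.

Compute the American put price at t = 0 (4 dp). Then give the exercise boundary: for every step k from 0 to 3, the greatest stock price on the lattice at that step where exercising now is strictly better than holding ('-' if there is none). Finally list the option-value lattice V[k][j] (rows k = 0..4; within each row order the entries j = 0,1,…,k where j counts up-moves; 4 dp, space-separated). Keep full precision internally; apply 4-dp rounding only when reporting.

params: Δt=0.20875 u=1.23164 d=0.81193 q=0.49278 e^(-rΔt)=0.98159
t_4 payoffs: 67.6129 41.5045 1.9000 0.0000 0.0000
t_3: node(3,0) S=62.2064 payoff=55.9136 vs cont=53.7394 → 55.9136 [stop]  node(3,1) S=94.3624 payoff=23.7576 vs cont=21.5834 → 23.7576 [stop]  node(3,2) S=143.1406 payoff=0.0000 vs cont=0.9460 → 0.9460 [wait]  node(3,3) S=217.1336 payoff=0.0000 vs cont=0.0000 → 0.0000 [wait]  ⇒ S*(3)=94.3624
t_2: node(2,0) S=76.6155 payoff=41.5045 vs cont=39.3302 → 41.5045 [stop]  node(2,1) S=116.2200 payoff=1.9000 vs cont=12.2861 → 12.2861 [wait]  node(2,2) S=176.2970 payoff=0.0000 vs cont=0.4710 → 0.4710 [wait]  ⇒ S*(2)=76.6155
t_1: node(1,0) S=94.3624 payoff=23.7576 vs cont=26.6072 → 26.6072 [wait]  node(1,1) S=143.1406 payoff=0.0000 vs cont=6.3448 → 6.3448 [wait]  ⇒ S*(1)=-
t_0: node(0,0) S=116.2200 payoff=1.9000 vs cont=16.3163 → 16.3163 [wait]  ⇒ S*(0)=-

price = 16.3163
boundary = - - 76.6155 94.3624
tree:
16.3163
26.6072 6.3448
41.5045 12.2861 0.4710
55.9136 23.7576 0.9460 0.0000
67.6129 41.5045 1.9000 0.0000 0.0000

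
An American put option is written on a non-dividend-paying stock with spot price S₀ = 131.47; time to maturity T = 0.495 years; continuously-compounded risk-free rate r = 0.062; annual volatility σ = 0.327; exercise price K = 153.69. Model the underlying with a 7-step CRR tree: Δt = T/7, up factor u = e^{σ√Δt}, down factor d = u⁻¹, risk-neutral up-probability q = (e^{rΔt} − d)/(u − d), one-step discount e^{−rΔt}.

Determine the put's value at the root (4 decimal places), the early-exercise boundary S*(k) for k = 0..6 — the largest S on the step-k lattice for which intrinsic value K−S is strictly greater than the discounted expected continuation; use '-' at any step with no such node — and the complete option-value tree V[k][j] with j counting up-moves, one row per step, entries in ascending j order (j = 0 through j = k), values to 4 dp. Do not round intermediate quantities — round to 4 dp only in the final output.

price = 25.0118
boundary = - - 110.4835 120.5208 110.4835 120.5208 131.4700
tree:
25.0118
33.4580 16.9017
43.2065 24.1372 9.9144
52.4079 33.1692 15.4417 4.5506
60.8430 43.2065 23.1790 7.9470 1.2412
68.5755 52.4079 33.1692 13.5303 2.5110 0.0000
75.6641 60.8430 43.2065 22.2200 5.0797 0.0000 0.0000
82.1623 68.5755 52.4079 33.1692 10.2761 0.0000 0.0000 0.0000

params: Δt=0.07071 u=1.09085 d=0.91672 q=0.50351 e^(-rΔt)=0.99563
t_7 payoffs: 82.1623 68.5755 52.4079 33.1692 10.2761 0.0000 0.0000 0.0000
t_6: node(6,0) S=78.0259 payoff=75.6641 vs cont=74.9918 → 75.6641 [stop]  node(6,1) S=92.8470 payoff=60.8430 vs cont=60.1706 → 60.8430 [stop]  node(6,2) S=110.4835 payoff=43.2065 vs cont=42.5342 → 43.2065 [stop]  node(6,3) S=131.4700 payoff=22.2200 vs cont=21.5477 → 22.2200 [stop]  node(6,4) S=156.4429 payoff=0.0000 vs cont=5.0797 → 5.0797 [wait]  node(6,5) S=186.1596 payoff=0.0000 vs cont=0.0000 → 0.0000 [wait]  node(6,6) S=221.5209 payoff=0.0000 vs cont=0.0000 → 0.0000 [wait]  ⇒ S*(6)=131.4700
t_5: node(5,0) S=85.1145 payoff=68.5755 vs cont=67.9032 → 68.5755 [stop]  node(5,1) S=101.2821 payoff=52.4079 vs cont=51.7356 → 52.4079 [stop]  node(5,2) S=120.5208 payoff=33.1692 vs cont=32.4969 → 33.1692 [stop]  node(5,3) S=143.4139 payoff=10.2761 vs cont=13.5303 → 13.5303 [wait]  node(5,4) S=170.6556 payoff=0.0000 vs cont=2.5110 → 2.5110 [wait]  node(5,5) S=203.0720 payoff=0.0000 vs cont=0.0000 → 0.0000 [wait]  ⇒ S*(5)=120.5208
t_4: node(4,0) S=92.8470 payoff=60.8430 vs cont=60.1706 → 60.8430 [stop]  node(4,1) S=110.4835 payoff=43.2065 vs cont=42.5342 → 43.2065 [stop]  node(4,2) S=131.4700 payoff=22.2200 vs cont=23.1790 → 23.1790 [wait]  node(4,3) S=156.4429 payoff=0.0000 vs cont=7.9470 → 7.9470 [wait]  node(4,4) S=186.1596 payoff=0.0000 vs cont=1.2412 → 1.2412 [wait]  ⇒ S*(4)=110.4835
t_3: node(3,0) S=101.2821 payoff=52.4079 vs cont=51.7356 → 52.4079 [stop]  node(3,1) S=120.5208 payoff=33.1692 vs cont=32.9776 → 33.1692 [stop]  node(3,2) S=143.4139 payoff=10.2761 vs cont=15.4417 → 15.4417 [wait]  node(3,3) S=170.6556 payoff=0.0000 vs cont=4.5506 → 4.5506 [wait]  ⇒ S*(3)=120.5208
t_2: node(2,0) S=110.4835 payoff=43.2065 vs cont=42.5342 → 43.2065 [stop]  node(2,1) S=131.4700 payoff=22.2200 vs cont=24.1372 → 24.1372 [wait]  node(2,2) S=156.4429 payoff=0.0000 vs cont=9.9144 → 9.9144 [wait]  ⇒ S*(2)=110.4835
t_1: node(1,0) S=120.5208 payoff=33.1692 vs cont=33.4580 → 33.4580 [wait]  node(1,1) S=143.4139 payoff=10.2761 vs cont=16.9017 → 16.9017 [wait]  ⇒ S*(1)=-
t_0: node(0,0) S=131.4700 payoff=22.2200 vs cont=25.0118 → 25.0118 [wait]  ⇒ S*(0)=-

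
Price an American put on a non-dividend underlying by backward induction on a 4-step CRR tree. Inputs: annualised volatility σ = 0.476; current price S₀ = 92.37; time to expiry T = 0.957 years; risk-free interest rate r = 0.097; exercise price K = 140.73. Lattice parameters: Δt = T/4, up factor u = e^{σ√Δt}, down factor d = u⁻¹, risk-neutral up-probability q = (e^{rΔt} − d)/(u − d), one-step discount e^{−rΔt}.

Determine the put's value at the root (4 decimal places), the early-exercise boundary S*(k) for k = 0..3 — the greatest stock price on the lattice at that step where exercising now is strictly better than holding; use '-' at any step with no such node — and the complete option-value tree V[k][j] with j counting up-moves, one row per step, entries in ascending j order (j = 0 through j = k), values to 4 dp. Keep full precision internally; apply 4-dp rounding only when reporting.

price = 48.3600
boundary = 92.3700 73.1839 92.3700 116.5860
tree:
48.3600
67.5461 29.7630
82.7471 48.3600 11.9833
94.7907 67.5461 24.1440 0.0000
104.3327 82.7471 48.3600 0.0000 0.0000

params: Δt=0.23925 u=1.26216 d=0.79229 q=0.49202 e^(-rΔt)=0.97706
t_4 payoffs: 104.3327 82.7471 48.3600 0.0000 0.0000
t_3: node(3,0) S=45.9393 payoff=94.7907 vs cont=91.5623 → 94.7907 [stop]  node(3,1) S=73.1839 payoff=67.5461 vs cont=64.3177 → 67.5461 [stop]  node(3,2) S=116.5860 payoff=24.1440 vs cont=24.0022 → 24.1440 [stop]  node(3,3) S=185.7279 payoff=0.0000 vs cont=0.0000 → 0.0000 [wait]  ⇒ S*(3)=116.5860
t_2: node(2,0) S=57.9829 payoff=82.7471 vs cont=79.5187 → 82.7471 [stop]  node(2,1) S=92.3700 payoff=48.3600 vs cont=45.1316 → 48.3600 [stop]  node(2,2) S=147.1505 payoff=0.0000 vs cont=11.9833 → 11.9833 [wait]  ⇒ S*(2)=92.3700
t_1: node(1,0) S=73.1839 payoff=67.5461 vs cont=64.3177 → 67.5461 [stop]  node(1,1) S=116.5860 payoff=24.1440 vs cont=29.7630 → 29.7630 [wait]  ⇒ S*(1)=73.1839
t_0: node(0,0) S=92.3700 payoff=48.3600 vs cont=47.8329 → 48.3600 [stop]  ⇒ S*(0)=92.3700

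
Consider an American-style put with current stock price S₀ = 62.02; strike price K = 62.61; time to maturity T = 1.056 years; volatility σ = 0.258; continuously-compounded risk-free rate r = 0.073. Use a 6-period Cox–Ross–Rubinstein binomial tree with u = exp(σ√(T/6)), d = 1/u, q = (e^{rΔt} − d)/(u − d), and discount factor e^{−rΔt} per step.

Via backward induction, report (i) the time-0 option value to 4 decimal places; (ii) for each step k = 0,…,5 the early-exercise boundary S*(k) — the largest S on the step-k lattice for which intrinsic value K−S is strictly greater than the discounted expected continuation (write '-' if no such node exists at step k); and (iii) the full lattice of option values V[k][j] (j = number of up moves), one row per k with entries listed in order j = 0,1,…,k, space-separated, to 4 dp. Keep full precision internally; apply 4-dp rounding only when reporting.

Δt=0.17600  u=1.11431  d=0.89741  q=0.53258  discount=0.98723
step 6 (expiry): payoffs max(K−S,0) = 30.2140 22.3842 12.6620 0.5900 0.0000 0.0000 0.0000
step 5: (k=5,j=0): S=36.0992, (K−S)⁺=26.5108, hold=25.7115 ⇒ V=26.5108 exercise | (k=5,j=1): S=44.8241, (K−S)⁺=17.7859, hold=16.9866 ⇒ V=17.7859 exercise | (k=5,j=2): S=55.6577, (K−S)⁺=6.9523, hold=6.1531 ⇒ V=6.9523 exercise | (k=5,j=3): S=69.1096, (K−S)⁺=0.0000, hold=0.2723 ⇒ V=0.2723 continue | (k=5,j=4): S=85.8128, (K−S)⁺=0.0000, hold=0.0000 ⇒ V=0.0000 continue | (k=5,j=5): S=106.5530, (K−S)⁺=0.0000, hold=0.0000 ⇒ V=0.0000 continue  boundary S*=55.6577
step 4: (k=4,j=0): S=40.2258, (K−S)⁺=22.3842, hold=21.5849 ⇒ V=22.3842 exercise | (k=4,j=1): S=49.9480, (K−S)⁺=12.6620, hold=11.8627 ⇒ V=12.6620 exercise | (k=4,j=2): S=62.0200, (K−S)⁺=0.5900, hold=3.3513 ⇒ V=3.3513 continue | (k=4,j=3): S=77.0097, (K−S)⁺=0.0000, hold=0.1256 ⇒ V=0.1256 continue | (k=4,j=4): S=95.6222, (K−S)⁺=0.0000, hold=0.0000 ⇒ V=0.0000 continue  boundary S*=49.9480
step 3: (k=3,j=0): S=44.8241, (K−S)⁺=17.7859, hold=16.9866 ⇒ V=17.7859 exercise | (k=3,j=1): S=55.6577, (K−S)⁺=6.9523, hold=7.6049 ⇒ V=7.6049 continue | (k=3,j=2): S=69.1096, (K−S)⁺=0.0000, hold=1.6125 ⇒ V=1.6125 continue | (k=3,j=3): S=85.8128, (K−S)⁺=0.0000, hold=0.0580 ⇒ V=0.0580 continue  boundary S*=44.8241
step 2: (k=2,j=0): S=49.9480, (K−S)⁺=12.6620, hold=12.2058 ⇒ V=12.6620 exercise | (k=2,j=1): S=62.0200, (K−S)⁺=0.5900, hold=4.3571 ⇒ V=4.3571 continue | (k=2,j=2): S=77.0097, (K−S)⁺=0.0000, hold=0.7746 ⇒ V=0.7746 continue  boundary S*=49.9480
step 1: (k=1,j=0): S=55.6577, (K−S)⁺=6.9523, hold=8.1338 ⇒ V=8.1338 continue | (k=1,j=1): S=69.1096, (K−S)⁺=0.0000, hold=2.4178 ⇒ V=2.4178 continue  boundary S*=-
step 0: (k=0,j=0): S=62.0200, (K−S)⁺=0.5900, hold=5.0246 ⇒ V=5.0246 continue  boundary S*=-

price = 5.0246
boundary = - - 49.9480 44.8241 49.9480 55.6577
tree:
5.0246
8.1338 2.4178
12.6620 4.3571 0.7746
17.7859 7.6049 1.6125 0.0580
22.3842 12.6620 3.3513 0.1256 0.0000
26.5108 17.7859 6.9523 0.2723 0.0000 0.0000
30.2140 22.3842 12.6620 0.5900 0.0000 0.0000 0.0000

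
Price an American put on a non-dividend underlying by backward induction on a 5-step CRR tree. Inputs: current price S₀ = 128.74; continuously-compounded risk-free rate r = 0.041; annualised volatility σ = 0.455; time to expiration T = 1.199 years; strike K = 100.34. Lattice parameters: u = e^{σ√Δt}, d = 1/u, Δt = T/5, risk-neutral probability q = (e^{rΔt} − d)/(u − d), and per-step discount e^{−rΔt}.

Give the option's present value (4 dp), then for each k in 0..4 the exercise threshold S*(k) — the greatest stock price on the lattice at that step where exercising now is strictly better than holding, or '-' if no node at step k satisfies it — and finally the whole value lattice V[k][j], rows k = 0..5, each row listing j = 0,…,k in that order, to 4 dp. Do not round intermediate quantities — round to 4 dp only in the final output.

Δt=0.23980, u=1.24958, d=0.80027, q=0.46652, disc=e^(-rΔt)=0.99022
k=5 terminal: V=max(K-S,0) → 58.0842 34.3593 0.0000 0.0000 0.0000 0.0000
k=4: j=0 S=52.8022 intr=47.5378 cont=46.5561 V=47.5378[EX]; j=1 S=82.4485 intr=17.8915 cont=18.1508 V=18.1508[hold]; j=2 S=128.7400 intr=0.0000 cont=0.0000 V=0.0000[hold]; j=3 S=201.0224 intr=0.0000 cont=0.0000 V=0.0000[hold]; j=4 S=313.8884 intr=0.0000 cont=0.0000 V=0.0000[hold]  S*(4)=52.8022
k=3: j=0 S=65.9807 intr=34.3593 cont=33.4973 V=34.3593[EX]; j=1 S=103.0263 intr=0.0000 cont=9.5884 V=9.5884[hold]; j=2 S=160.8714 intr=0.0000 cont=0.0000 V=0.0000[hold]; j=3 S=251.1943 intr=0.0000 cont=0.0000 V=0.0000[hold]  S*(3)=65.9807
k=2: j=0 S=82.4485 intr=17.8915 cont=22.5802 V=22.5802[hold]; j=1 S=128.7400 intr=0.0000 cont=5.0652 V=5.0652[hold]; j=2 S=201.0224 intr=0.0000 cont=0.0000 V=0.0000[hold]  S*(2)=-
k=1: j=0 S=103.0263 intr=0.0000 cont=14.2682 V=14.2682[hold]; j=1 S=160.8714 intr=0.0000 cont=2.6758 V=2.6758[hold]  S*(1)=-
k=0: j=0 S=128.7400 intr=0.0000 cont=8.7735 V=8.7735[hold]  S*(0)=-

price = 8.7735
boundary = - - - 65.9807 52.8022
tree:
8.7735
14.2682 2.6758
22.5802 5.0652 0.0000
34.3593 9.5884 0.0000 0.0000
47.5378 18.1508 0.0000 0.0000 0.0000
58.0842 34.3593 0.0000 0.0000 0.0000 0.0000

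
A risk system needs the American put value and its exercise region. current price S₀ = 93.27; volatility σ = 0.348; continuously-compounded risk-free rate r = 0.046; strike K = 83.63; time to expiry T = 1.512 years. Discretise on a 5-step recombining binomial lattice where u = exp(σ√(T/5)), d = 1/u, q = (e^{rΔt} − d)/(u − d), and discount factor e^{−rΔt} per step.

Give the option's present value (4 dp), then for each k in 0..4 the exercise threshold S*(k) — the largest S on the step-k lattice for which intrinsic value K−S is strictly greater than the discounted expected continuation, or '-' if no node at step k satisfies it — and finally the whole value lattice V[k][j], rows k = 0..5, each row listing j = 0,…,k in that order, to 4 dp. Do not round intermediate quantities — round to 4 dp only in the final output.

price = 8.8791
boundary = - - - 52.5305 63.6094
tree:
8.8791
13.9848 3.7915
21.3210 6.7095 0.8469
31.0995 11.7006 1.6795 0.0000
40.2488 20.0206 3.3306 0.0000 0.0000
47.8046 31.0995 6.6050 0.0000 0.0000 0.0000

params: Δt=0.30240 u=1.21091 d=0.82583 q=0.48868 e^(-rΔt)=0.98619
t_5 payoffs: 47.8046 31.0995 6.6050 0.0000 0.0000 0.0000
t_4: node(4,0) S=43.3812 payoff=40.2488 vs cont=39.0936 → 40.2488 [stop]  node(4,1) S=63.6094 payoff=20.0206 vs cont=18.8653 → 20.0206 [stop]  node(4,2) S=93.2700 payoff=0.0000 vs cont=3.3306 → 3.3306 [wait]  node(4,3) S=136.7610 payoff=0.0000 vs cont=0.0000 → 0.0000 [wait]  node(4,4) S=200.5316 payoff=0.0000 vs cont=0.0000 → 0.0000 [wait]  ⇒ S*(4)=63.6094
t_3: node(3,0) S=52.5305 payoff=31.0995 vs cont=29.9443 → 31.0995 [stop]  node(3,1) S=77.0250 payoff=6.6050 vs cont=11.7006 → 11.7006 [wait]  node(3,2) S=112.9411 payoff=0.0000 vs cont=1.6795 → 1.6795 [wait]  node(3,3) S=165.6047 payoff=0.0000 vs cont=0.0000 → 0.0000 [wait]  ⇒ S*(3)=52.5305
t_2: node(2,0) S=63.6094 payoff=20.0206 vs cont=21.3210 → 21.3210 [wait]  node(2,1) S=93.2700 payoff=0.0000 vs cont=6.7095 → 6.7095 [wait]  node(2,2) S=136.7610 payoff=0.0000 vs cont=0.8469 → 0.8469 [wait]  ⇒ S*(2)=-
t_1: node(1,0) S=77.0250 payoff=6.6050 vs cont=13.9848 → 13.9848 [wait]  node(1,1) S=112.9411 payoff=0.0000 vs cont=3.7915 → 3.7915 [wait]  ⇒ S*(1)=-
t_0: node(0,0) S=93.2700 payoff=0.0000 vs cont=8.8791 → 8.8791 [wait]  ⇒ S*(0)=-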